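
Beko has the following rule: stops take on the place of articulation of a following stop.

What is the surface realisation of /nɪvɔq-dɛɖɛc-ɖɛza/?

[nɪvɔtdɛɖɛʈɖɛza]

/q/ is a voiceless uvular stop. The following trigger /d/ is alveolar, so /q/ must become alveolar as well.
Changing only its place to alveolar gives [t] — the voiceless alveolar stop.
The same rule applies at the second boundary: /c/ → [ʈ] next to /ɖ/.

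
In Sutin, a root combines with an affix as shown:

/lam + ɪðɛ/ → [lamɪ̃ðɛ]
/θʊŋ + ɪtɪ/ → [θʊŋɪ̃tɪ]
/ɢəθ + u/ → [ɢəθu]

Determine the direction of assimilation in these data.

progressive

The vowel /ɪ/ surfaces as nasalised [ɪ̃] next to the preceding nasal /m/ — it has acquired the [+nasal] feature of its neighbour.
The other form shows the same pattern: /ɪ/ → [ɪ̃] after /ŋ/ — each time a vowel is nasalised next to a preceding nasal.
No change occurs in [ɢəθu] because the vowel at the boundary is adjacent to an oral consonant, not a nasal (/u/ next to /θ/).
Because the conditioning nasal is to the left of the vowel that changes, the process is progressive (perseverative).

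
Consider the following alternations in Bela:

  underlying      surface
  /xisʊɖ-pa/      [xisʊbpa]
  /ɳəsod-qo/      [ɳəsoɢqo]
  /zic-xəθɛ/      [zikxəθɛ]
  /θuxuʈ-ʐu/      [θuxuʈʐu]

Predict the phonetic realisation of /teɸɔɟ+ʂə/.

[teɸɔɖʂə]

The data show regressive place assimilation: /ɖ/ → [b] before /p/; /d/ → [ɢ] before /q/; /c/ → [k] before /x/. In each pair only place changes, matching the following consonant, while manner and voice stay constant.
No alternation appears in [θuxuʈʐu]: there the adjacent consonants already agree in place (/ʈ/ and /ʐ/ are both retroflex), so this form is consistent with the same rule.
/ɟ/ is a voiced palatal stop. The following trigger /ʂ/ is retroflex, so /ɟ/ must become retroflex as well.
A voiced retroflex stop is [ɖ], so the surface segment is [ɖ].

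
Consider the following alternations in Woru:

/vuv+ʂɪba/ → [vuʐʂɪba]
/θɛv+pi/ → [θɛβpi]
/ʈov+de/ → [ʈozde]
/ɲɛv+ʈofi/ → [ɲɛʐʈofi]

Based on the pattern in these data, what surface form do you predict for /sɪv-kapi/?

The data show regressive place assimilation: /v/ → [ʐ] before /ʂ/; /v/ → [β] before /p/; /v/ → [z] before /d/; /v/ → [ʐ] before /ʈ/. In each pair only place changes, matching the following consonant, while manner and voice stay constant.
The rule targets /v/ (voiced labiodental fricative), which sits before the trigger /k/ (velar).
The voiced velar fricative is [ɣ], so /v/ → [ɣ].

[sɪɣkapi]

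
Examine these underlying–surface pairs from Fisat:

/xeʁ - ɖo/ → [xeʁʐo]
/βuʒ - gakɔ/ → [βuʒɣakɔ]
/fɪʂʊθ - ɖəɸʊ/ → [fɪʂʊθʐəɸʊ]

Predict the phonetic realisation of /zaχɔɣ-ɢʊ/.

[zaχɔɣʁʊ]

The data show progressive manner assimilation: /ɖ/ → [ʐ] after /ʁ/; /g/ → [ɣ] after /ʒ/; /ɖ/ → [ʐ] after /θ/. In each pair only manner changes, matching the preceding consonant, while place and voice stay constant.
/ɢ/ is a voiced uvular stop. The preceding trigger /ɣ/ is a fricative, so /ɢ/ must become a fricative as well.
Changing only its manner to fricative gives [ʁ] — the voiced uvular fricative.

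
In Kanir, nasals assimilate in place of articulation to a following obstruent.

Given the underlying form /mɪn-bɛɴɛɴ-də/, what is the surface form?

[mɪmbɛɴɛndə]

The rule targets /n/ (voiced alveolar nasal), which sits before the trigger /b/ (bilabial).
A voiced bilabial nasal is [m], so the surface segment is [m].
The same rule applies at the second boundary: /ɴ/ → [n] next to /d/.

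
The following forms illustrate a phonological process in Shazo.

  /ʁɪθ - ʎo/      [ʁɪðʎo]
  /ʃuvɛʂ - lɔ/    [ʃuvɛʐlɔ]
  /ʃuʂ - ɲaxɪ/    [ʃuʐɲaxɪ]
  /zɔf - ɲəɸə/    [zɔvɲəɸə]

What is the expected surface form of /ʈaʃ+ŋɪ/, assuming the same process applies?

[ʈaʒŋɪ]

The data show regressive voicing assimilation: /θ/ → [ð] before /ʎ/; /ʂ/ → [ʐ] before /l/; /ʂ/ → [ʐ] before /ɲ/; /f/ → [v] before /ɲ/. In each pair only voicing changes, matching the following consonant, while place and manner stay constant.
/ʃ/ is a voiceless postalveolar fricative. The following trigger /ŋ/ is voiced, so /ʃ/ must become voiced as well.
A voiced postalveolar fricative is [ʒ], so the surface segment is [ʒ].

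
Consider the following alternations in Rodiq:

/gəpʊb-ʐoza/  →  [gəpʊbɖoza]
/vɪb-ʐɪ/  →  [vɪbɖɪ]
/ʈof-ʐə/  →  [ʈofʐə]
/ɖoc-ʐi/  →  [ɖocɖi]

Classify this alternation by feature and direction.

progressive manner assimilation

Comparing underlying and surface forms, /ʐ/ → [ɖ] is the alternation; the neighbouring /b/ is constant.
/ʐ/ is a fricative while /b/ is a stop; the output [ɖ] is a stop, matching the trigger — so the feature that spreads is manner.
Place and voice are unchanged, so the assimilation is partial, not total.
The other alternating form patterns the same way: /ʐ/ → [ɖ] after /c/ (fricative → stop, matching a stop) — only manner changes, and always toward the preceding segment.
No alternation appears in [ʈofʐə]: there the adjacent consonants already agree in manner (/ʐ/ and /f/ are both fricatives), so this form is consistent with the same rule.
The trigger is the preceding segment, so the direction is progressive (perseverative).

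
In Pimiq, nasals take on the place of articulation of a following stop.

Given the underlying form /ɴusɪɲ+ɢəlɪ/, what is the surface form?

The rule targets /ɲ/ (voiced palatal nasal), which sits before the trigger /ɢ/ (uvular).
The voiced uvular nasal is [ɴ], so /ɲ/ → [ɴ].

[ɴusɪɴɢəlɪ]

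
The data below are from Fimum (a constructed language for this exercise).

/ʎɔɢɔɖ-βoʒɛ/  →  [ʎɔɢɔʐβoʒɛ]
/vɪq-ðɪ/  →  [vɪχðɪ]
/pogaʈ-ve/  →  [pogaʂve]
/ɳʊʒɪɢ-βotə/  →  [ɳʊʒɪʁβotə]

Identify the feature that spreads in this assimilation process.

manner

Comparing underlying and surface forms, /ɖ/ → [ʐ] is the alternation; the neighbouring /β/ is constant.
The change stop → fricative matches the manner of the following /β/, identifying this as manner assimilation.
Checking the remaining alternations: /q/ → [χ] before /ð/ (stop → fricative, matching a fricative); /ʈ/ → [ʂ] before /v/ (stop → fricative, matching a fricative); /ɢ/ → [ʁ] before /β/ (stop → fricative, matching a fricative) — only manner changes, and always toward the following segment.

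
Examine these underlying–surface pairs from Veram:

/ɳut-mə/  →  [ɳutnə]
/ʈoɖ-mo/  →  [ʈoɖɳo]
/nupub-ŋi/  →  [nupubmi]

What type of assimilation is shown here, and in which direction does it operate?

Comparing underlying and surface forms, /m/ → [n] is the alternation; the neighbouring /t/ is constant.
/m/ is bilabial while /t/ is alveolar; the output [n] is alveolar, matching the trigger — so the feature that spreads is place.
Manner and voice are unchanged, so the assimilation is partial, not total.
Checking the remaining alternations: /m/ → [ɳ] after /ɖ/ (bilabial → retroflex, matching retroflex); /ŋ/ → [m] after /b/ (velar → bilabial, matching bilabial) — only place changes, and always toward the preceding segment.
Since the segment that changes follows the conditioning segment, the assimilation is progressive.

progressive place assimilation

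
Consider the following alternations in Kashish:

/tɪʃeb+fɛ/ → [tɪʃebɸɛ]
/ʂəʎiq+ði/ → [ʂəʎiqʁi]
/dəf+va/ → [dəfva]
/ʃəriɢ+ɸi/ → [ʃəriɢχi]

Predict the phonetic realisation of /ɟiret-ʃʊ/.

The data show progressive place assimilation: /f/ → [ɸ] after /b/; /ð/ → [ʁ] after /q/; /ɸ/ → [χ] after /ɢ/. In each pair only place changes, matching the preceding consonant, while manner and voice stay constant.
No alternation appears in [dəfva]: there the adjacent consonants already agree in place (/v/ and /f/ are both labiodental), so this form is consistent with the same rule.
/ʃ/ is a voiceless postalveolar fricative. The preceding trigger /t/ is alveolar, so /ʃ/ must become alveolar as well.
Changing only its place to alveolar gives [s] — the voiceless alveolar fricative.

[ɟiretsʊ]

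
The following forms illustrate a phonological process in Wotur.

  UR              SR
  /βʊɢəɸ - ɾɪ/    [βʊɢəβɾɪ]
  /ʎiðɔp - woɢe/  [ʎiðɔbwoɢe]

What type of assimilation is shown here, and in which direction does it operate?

regressive voicing assimilation

Comparing underlying and surface forms, /ɸ/ → [β] is the alternation; the neighbouring /ɾ/ is constant.
/ɸ/ is voiceless while /ɾ/ is voiced; the output [β] is voiced, matching the trigger — so the feature that spreads is voicing.
Place and manner are unchanged, so the assimilation is partial, not total.
Checking the remaining alternation: /p/ → [b] before /w/ (voiceless → voiced, matching voiced) — only voicing changes, and always toward the following segment.
Since the segment that changes precedes the conditioning segment, the assimilation is regressive.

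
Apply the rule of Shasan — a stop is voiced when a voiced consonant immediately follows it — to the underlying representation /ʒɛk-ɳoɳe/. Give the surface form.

The rule targets /k/ (voiceless velar stop), which sits before the trigger /ɳ/ (voiced).
The voiced velar stop is [g], so /k/ → [g].

[ʒɛgɳoɳe]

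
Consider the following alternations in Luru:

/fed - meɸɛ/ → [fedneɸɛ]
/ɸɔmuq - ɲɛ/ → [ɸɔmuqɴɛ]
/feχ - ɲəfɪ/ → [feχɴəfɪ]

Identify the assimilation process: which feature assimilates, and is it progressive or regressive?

The segment that alternates is /m/, which surfaces as [n] when adjacent to /d/.
The change bilabial → alveolar matches the place of the preceding /d/, identifying this as place assimilation.
Manner and voice are unchanged, so the assimilation is partial, not total.
Checking the remaining alternations: /ɲ/ → [ɴ] after /q/ (palatal → uvular, matching uvular); /ɲ/ → [ɴ] after /χ/ (palatal → uvular, matching uvular) — only place changes, and always toward the preceding segment.
Since the segment that changes follows the conditioning segment, the assimilation is progressive.

progressive place assimilation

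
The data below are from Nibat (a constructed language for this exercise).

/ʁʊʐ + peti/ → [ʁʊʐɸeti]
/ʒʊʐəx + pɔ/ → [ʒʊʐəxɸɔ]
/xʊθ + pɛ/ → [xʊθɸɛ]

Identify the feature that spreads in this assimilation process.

The segment that alternates is /p/, which surfaces as [ɸ] when adjacent to /ʐ/.
/p/ is a stop while /ʐ/ is a fricative; the output [ɸ] is a fricative, matching the trigger — so the feature that spreads is manner.
Checking the remaining alternations: /p/ → [ɸ] after /x/ (stop → fricative, matching a fricative); /p/ → [ɸ] after /θ/ (stop → fricative, matching a fricative) — only manner changes, and always toward the preceding segment.

manner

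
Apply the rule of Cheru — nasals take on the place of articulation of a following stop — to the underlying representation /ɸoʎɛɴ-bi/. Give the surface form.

/ɴ/ is a voiced uvular nasal. The following trigger /b/ is bilabial, so /ɴ/ must become bilabial as well.
Changing only its place to bilabial gives [m] — the voiced bilabial nasal.

[ɸoʎɛmbi]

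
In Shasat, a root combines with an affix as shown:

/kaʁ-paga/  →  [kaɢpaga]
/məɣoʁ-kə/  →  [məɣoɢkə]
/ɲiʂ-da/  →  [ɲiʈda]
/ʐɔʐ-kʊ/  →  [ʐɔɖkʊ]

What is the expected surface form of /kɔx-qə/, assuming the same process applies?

The data show regressive manner assimilation: /ʁ/ → [ɢ] before /p/; /ʁ/ → [ɢ] before /k/; /ʂ/ → [ʈ] before /d/; /ʐ/ → [ɖ] before /k/. In each pair only manner changes, matching the following consonant, while place and voice stay constant.
/x/ is a voiceless velar fricative. The following trigger /q/ is a stop, so /x/ must become a stop as well.
Changing only its manner to stop gives [k] — the voiceless velar stop.

[kɔkqə]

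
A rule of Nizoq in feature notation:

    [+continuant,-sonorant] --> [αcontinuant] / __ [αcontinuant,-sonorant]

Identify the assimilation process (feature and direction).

regressive manner assimilation

The shared variable α links the value of [continuant] on the target to that of the neighbouring obstruent. [continuant] distinguishes stops from fricatives — a manner-of-articulation feature — so this is manner assimilation.
Since the environment is written after the underscore, the trigger follows the target; the direction is regressive.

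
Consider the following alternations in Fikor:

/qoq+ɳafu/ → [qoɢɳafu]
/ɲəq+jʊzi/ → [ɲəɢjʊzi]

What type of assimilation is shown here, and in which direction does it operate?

The segment that alternates is /q/, which surfaces as [ɢ] when adjacent to /ɳ/.
/q/ is voiceless while /ɳ/ is voiced; the output [ɢ] is voiced, matching the trigger — so the feature that spreads is voicing.
Place and manner are unchanged, so the assimilation is partial, not total.
The same holds elsewhere in the data: /q/ → [ɢ] before /j/ (voiceless → voiced, matching voiced) — only voicing changes, and always toward the following segment.
Since the segment that changes precedes the conditioning segment, the assimilation is regressive.

regressive voicing assimilation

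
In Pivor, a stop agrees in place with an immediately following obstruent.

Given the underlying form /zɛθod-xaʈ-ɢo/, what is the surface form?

[zɛθogxaqɢo]

The rule targets /d/ (voiced alveolar stop), which sits before the trigger /x/ (velar).
Changing only its place to velar gives [g] — the voiced velar stop.
The same rule applies at the second boundary: /ʈ/ → [q] next to /ɢ/.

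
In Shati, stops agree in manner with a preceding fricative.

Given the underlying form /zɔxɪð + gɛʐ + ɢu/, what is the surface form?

/g/ is a voiced velar stop. The preceding trigger /ð/ is a fricative, so /g/ must become a fricative as well.
Changing only its manner to fricative gives [ɣ] — the voiced velar fricative.
The same rule applies at the second boundary: /ɢ/ → [ʁ] next to /ʐ/.

[zɔxɪðɣɛʐʁu]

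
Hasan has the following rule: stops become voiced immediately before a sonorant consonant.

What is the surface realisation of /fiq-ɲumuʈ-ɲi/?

/q/ is a voiceless uvular stop. The following trigger /ɲ/ is voiced, so /q/ must become voiced as well.
The voiced uvular stop is [ɢ], so /q/ → [ɢ].
The same rule applies at the second boundary: /ʈ/ → [ɖ] next to /ɲ/.

[fiɢɲumuɖɲi]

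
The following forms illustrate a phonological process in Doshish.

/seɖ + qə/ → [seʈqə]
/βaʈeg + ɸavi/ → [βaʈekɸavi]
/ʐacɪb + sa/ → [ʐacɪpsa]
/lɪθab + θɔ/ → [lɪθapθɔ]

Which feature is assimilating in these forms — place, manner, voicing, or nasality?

voicing

Underlying /ɖ/ is realised as [ʈ] next to /q/; /q/ itself does not change.
/ɖ/ is voiced while /q/ is voiceless; the output [ʈ] is voiceless, matching the trigger — so the feature that spreads is voicing.
The same holds elsewhere in the data: /g/ → [k] before /ɸ/ (voiced → voiceless, matching voiceless); /b/ → [p] before /s/ (voiced → voiceless, matching voiceless); /b/ → [p] before /θ/ (voiced → voiceless, matching voiceless) — only voicing changes, and always toward the following segment.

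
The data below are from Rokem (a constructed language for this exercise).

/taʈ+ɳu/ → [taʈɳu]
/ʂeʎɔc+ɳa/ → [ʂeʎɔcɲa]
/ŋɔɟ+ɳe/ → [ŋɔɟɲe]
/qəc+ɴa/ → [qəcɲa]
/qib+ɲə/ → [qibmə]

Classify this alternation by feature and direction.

progressive place assimilation

The segment that alternates is /ɳ/, which surfaces as [ɲ] when adjacent to /c/.
/ɳ/ is retroflex while /c/ is palatal; the output [ɲ] is palatal, matching the trigger — so the feature that spreads is place.
Manner and voice are unchanged, so the assimilation is partial, not total.
The other alternating forms pattern the same way: /ɳ/ → [ɲ] after /ɟ/ (retroflex → palatal, matching palatal); /ɴ/ → [ɲ] after /c/ (uvular → palatal, matching palatal); /ɲ/ → [m] after /b/ (palatal → bilabial, matching bilabial) — only place changes, and always toward the preceding segment.
Nothing changes in [taʈɳu]: there the adjacent consonants already agree in place (/ɳ/ and /ʈ/ are both retroflex), so this form is consistent with the same rule.
The trigger is the preceding segment, so the direction is progressive (perseverative).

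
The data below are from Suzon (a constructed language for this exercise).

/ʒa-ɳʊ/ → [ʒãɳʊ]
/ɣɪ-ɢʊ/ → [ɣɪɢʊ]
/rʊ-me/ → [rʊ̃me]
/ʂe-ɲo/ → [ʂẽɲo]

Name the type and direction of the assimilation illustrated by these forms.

The vowel /a/ surfaces as nasalised [ã] next to the following nasal /ɳ/ — it has acquired the [+nasal] feature of its neighbour.
Likewise in the remaining data: /ʊ/ → [ʊ̃] before /m/; /e/ → [ẽ] before /ɲ/ — each time a vowel is nasalised next to a following nasal.
No change occurs in [ɣɪɢʊ] because the vowel at the boundary is adjacent to an oral consonant, not a nasal (/ɪ/ next to /ɢ/).
Because the conditioning nasal is to the right of the vowel that changes, the process is regressive (anticipatory).

regressive nasality assimilation (vowel nasalisation)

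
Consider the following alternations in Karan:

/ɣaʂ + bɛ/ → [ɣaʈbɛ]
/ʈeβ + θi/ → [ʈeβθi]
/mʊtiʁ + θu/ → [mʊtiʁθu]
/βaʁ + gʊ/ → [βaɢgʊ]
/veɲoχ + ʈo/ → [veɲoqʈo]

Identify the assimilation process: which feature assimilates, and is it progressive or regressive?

Comparing underlying and surface forms, /ʂ/ → [ʈ] is the alternation; the neighbouring /b/ is constant.
The change fricative → stop matches the manner of the following /b/, identifying this as manner assimilation.
Place and voice are unchanged, so the assimilation is partial, not total.
Checking the remaining alternations: /ʁ/ → [ɢ] before /g/ (fricative → stop, matching a stop); /χ/ → [q] before /ʈ/ (fricative → stop, matching a stop) — only manner changes, and always toward the following segment.
No alternation appears in [ʈeβθi], [mʊtiʁθu]: there the adjacent consonants already agree in manner (/β/ and /θ/ are both fricatives; /ʁ/ and /θ/ are both fricatives), so these forms are consistent with the same rule.
The trigger is the following segment, so the direction is regressive (anticipatory).

regressive manner assimilation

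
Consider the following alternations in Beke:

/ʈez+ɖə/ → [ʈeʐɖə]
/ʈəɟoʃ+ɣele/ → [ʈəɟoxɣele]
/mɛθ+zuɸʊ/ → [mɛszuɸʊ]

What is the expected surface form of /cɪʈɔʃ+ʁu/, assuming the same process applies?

The data show regressive place assimilation: /z/ → [ʐ] before /ɖ/; /ʃ/ → [x] before /ɣ/; /θ/ → [s] before /z/. In each pair only place changes, matching the following consonant, while manner and voice stay constant.
/ʃ/ is a voiceless postalveolar fricative. The following trigger /ʁ/ is uvular, so /ʃ/ must become uvular as well.
A voiceless uvular fricative is [χ], so the surface segment is [χ].

[cɪʈɔχʁu]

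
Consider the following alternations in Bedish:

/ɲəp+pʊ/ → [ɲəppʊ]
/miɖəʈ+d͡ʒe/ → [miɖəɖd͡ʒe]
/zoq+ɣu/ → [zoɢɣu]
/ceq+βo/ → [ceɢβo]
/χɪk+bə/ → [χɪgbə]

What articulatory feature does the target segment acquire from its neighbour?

voicing

Comparing underlying and surface forms, /ʈ/ → [ɖ] is the alternation; the neighbouring /d͡ʒ/ is constant.
/ʈ/ is voiceless while /d͡ʒ/ is voiced; the output [ɖ] is voiced, matching the trigger — so the feature that spreads is voicing.
The same holds elsewhere in the data: /q/ → [ɢ] before /ɣ/ (voiceless → voiced, matching voiced); /q/ → [ɢ] before /β/ (voiceless → voiced, matching voiced); /k/ → [g] before /b/ (voiceless → voiced, matching voiced) — only voicing changes, and always toward the following segment.
No alternation appears in [ɲəppʊ]: there the adjacent consonants already agree in voicing (/p/ and /p/ are both voiceless), so this form is consistent with the same rule.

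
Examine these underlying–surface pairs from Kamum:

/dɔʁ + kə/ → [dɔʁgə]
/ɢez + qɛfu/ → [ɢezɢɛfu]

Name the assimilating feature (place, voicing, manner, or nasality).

voicing

The segment that alternates is /k/, which surfaces as [g] when adjacent to /ʁ/.
/k/ is voiceless while /ʁ/ is voiced; the output [g] is voiced, matching the trigger — so the feature that spreads is voicing.
Checking the remaining alternation: /q/ → [ɢ] after /z/ (voiceless → voiced, matching voiced) — only voicing changes, and always toward the preceding segment.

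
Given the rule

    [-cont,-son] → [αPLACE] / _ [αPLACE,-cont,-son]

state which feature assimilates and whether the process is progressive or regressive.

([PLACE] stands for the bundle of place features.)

The rule copies the place features (abbreviated [PLACE]) from the environment onto the target, so the assimilating feature is place.
Since the environment is written after the underscore, the trigger follows the target; the direction is regressive.

regressive place assimilation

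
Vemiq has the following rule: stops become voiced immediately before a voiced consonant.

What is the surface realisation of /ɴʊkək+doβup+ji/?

The rule targets /k/ (voiceless velar stop), which sits before the trigger /d/ (voiced).
The voiced velar stop is [g], so /k/ → [g].
At the second juncture, /p/ likewise becomes [b] adjacent to /j/.

[ɴʊkəgdoβubji]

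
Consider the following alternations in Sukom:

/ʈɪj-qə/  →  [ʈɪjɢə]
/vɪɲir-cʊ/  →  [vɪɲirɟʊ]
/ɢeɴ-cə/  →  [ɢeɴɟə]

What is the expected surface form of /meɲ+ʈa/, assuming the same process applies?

[meɲɖa]

The data show progressive voicing assimilation: /q/ → [ɢ] after /j/; /c/ → [ɟ] after /r/; /c/ → [ɟ] after /ɴ/. In each pair only voicing changes, matching the preceding consonant, while place and manner stay constant.
/ʈ/ is a voiceless retroflex stop. The preceding trigger /ɲ/ is voiced, so /ʈ/ must become voiced as well.
A voiced retroflex stop is [ɖ], so the surface segment is [ɖ].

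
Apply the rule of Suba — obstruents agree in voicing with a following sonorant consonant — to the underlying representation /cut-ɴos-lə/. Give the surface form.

The rule targets /t/ (voiceless alveolar stop), which sits before the trigger /ɴ/ (voiced).
Changing only its voicing to voiced gives [d] — the voiced alveolar stop.
At the second juncture, /s/ likewise becomes [z] adjacent to /l/.

[cudɴozlə]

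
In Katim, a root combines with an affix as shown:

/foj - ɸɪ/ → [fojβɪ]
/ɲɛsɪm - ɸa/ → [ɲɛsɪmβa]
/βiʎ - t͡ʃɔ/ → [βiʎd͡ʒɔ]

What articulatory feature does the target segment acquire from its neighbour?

The segment that alternates is /ɸ/, which surfaces as [β] when adjacent to /j/.
/ɸ/ is voiceless while /j/ is voiced; the output [β] is voiced, matching the trigger — so the feature that spreads is voicing.
The same holds elsewhere in the data: /ɸ/ → [β] after /m/ (voiceless → voiced, matching voiced); /t͡ʃ/ → [d͡ʒ] after /ʎ/ (voiceless → voiced, matching voiced) — only voicing changes, and always toward the preceding segment.

voicing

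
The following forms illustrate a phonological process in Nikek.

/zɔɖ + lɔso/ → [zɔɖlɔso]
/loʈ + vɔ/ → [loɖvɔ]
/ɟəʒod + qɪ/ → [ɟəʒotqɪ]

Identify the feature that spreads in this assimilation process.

Comparing underlying and surface forms, /ʈ/ → [ɖ] is the alternation; the neighbouring /v/ is constant.
/ʈ/ is voiceless while /v/ is voiced; the output [ɖ] is voiced, matching the trigger — so the feature that spreads is voicing.
The other alternating form patterns the same way: /d/ → [t] before /q/ (voiced → voiceless, matching voiceless) — only voicing changes, and always toward the following segment.
No alternation appears in [zɔɖlɔso]: there the adjacent consonants already agree in voicing (/ɖ/ and /l/ are both voiced), so this form is consistent with the same rule.

voicing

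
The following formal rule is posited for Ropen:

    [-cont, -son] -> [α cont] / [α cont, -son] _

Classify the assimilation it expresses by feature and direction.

progressive manner assimilation

The rule copies [cont] (continuancy) from the environment onto the target stops; since [±cont] encodes the stop/fricative manner contrast, the assimilating dimension is manner.
The conditioning segment sits to the left of the focus bar, meaning the trigger precedes the segment that changes — progressive assimilation.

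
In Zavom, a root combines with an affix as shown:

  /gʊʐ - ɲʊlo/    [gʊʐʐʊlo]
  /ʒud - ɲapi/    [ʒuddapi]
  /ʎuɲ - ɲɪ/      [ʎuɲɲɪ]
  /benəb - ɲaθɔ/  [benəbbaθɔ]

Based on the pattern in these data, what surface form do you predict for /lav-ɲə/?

The data show progressive total assimilation (/ɲ/ → [ʐ] after /ʐ/; /ɲ/ → [d] after /d/; /ɲ/ → [b] after /b/): in every case the target segment becomes identical to its preceding neighbour, copying more than a single feature.
In [ʎuɲɲɪ] the two consonants at the boundary are already identical (/ɲ/ + /ɲ/), so the rule applies vacuously and nothing changes.
/ɲ/ is the segment targeted by the rule; it sits immediately after /v/, so it assimilates completely and surfaces as [v].

[lavvə]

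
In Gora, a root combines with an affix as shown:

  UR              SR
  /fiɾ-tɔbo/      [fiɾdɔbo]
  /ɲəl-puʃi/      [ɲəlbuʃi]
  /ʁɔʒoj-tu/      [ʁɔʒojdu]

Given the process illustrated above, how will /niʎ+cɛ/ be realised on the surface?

The data show progressive voicing assimilation: /t/ → [d] after /ɾ/; /p/ → [b] after /l/; /t/ → [d] after /j/. In each pair only voicing changes, matching the preceding consonant, while place and manner stay constant.
/c/ is a voiceless palatal stop. The preceding trigger /ʎ/ is voiced, so /c/ must become voiced as well.
Changing only its voicing to voiced gives [ɟ] — the voiced palatal stop.

[niʎɟɛ]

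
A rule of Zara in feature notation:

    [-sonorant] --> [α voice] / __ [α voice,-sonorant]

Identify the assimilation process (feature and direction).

regressive voicing assimilation

The rule copies [voice] from the environment onto the target, so the assimilating feature is voicing.
The conditioning segment sits to the right of the focus bar, meaning the trigger follows the segment that changes — regressive assimilation.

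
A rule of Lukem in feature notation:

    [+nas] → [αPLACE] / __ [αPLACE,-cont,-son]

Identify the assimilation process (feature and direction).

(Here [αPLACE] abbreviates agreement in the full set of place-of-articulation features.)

regressive place assimilation

The shared variable α links the value of the place features (abbreviated [PLACE]) on the target to the same value on the neighbouring segment, so place is the feature that assimilates.
Since the environment is written after the underscore, the trigger follows the target; the direction is regressive.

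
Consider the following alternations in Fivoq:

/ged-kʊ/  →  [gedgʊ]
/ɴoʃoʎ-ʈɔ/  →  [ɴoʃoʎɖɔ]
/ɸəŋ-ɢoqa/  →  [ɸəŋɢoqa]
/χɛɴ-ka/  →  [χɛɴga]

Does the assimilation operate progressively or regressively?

The segment that alternates is /k/, which surfaces as [g] when adjacent to /d/.
The change voiceless → voiced matches the voicing of the preceding /d/, identifying this as voicing assimilation.
Checking the remaining alternations: /ʈ/ → [ɖ] after /ʎ/ (voiceless → voiced, matching voiced); /k/ → [g] after /ɴ/ (voiceless → voiced, matching voiced) — only voicing changes, and always toward the preceding segment.
No alternation appears in [ɸəŋɢoqa]: there the adjacent consonants already agree in voicing (/ɢ/ and /ŋ/ are both voiced), so this form is consistent with the same rule.
The trigger is the preceding segment, so the direction is progressive (perseverative).

progressive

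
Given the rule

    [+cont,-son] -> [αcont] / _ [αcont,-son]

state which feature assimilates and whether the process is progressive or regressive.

regressive manner assimilation

The rule copies [cont] (continuancy) from the environment onto the target fricatives; since [±cont] encodes the stop/fricative manner contrast, the assimilating dimension is manner.
The conditioning segment sits to the right of the focus bar, meaning the trigger follows the segment that changes — regressive assimilation.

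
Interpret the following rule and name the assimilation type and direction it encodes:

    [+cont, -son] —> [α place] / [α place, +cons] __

The shared variable α links the value of the place features (abbreviated [place]) on the target to the same value on the neighbouring segment, so place is the feature that assimilates.
Since the environment is written before the underscore, the trigger precedes the target; the direction is progressive.

progressive place assimilation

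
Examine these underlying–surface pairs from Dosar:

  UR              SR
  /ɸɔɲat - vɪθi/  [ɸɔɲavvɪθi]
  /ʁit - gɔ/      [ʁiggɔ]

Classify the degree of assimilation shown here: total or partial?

Underlying /t/ is realised as [v] next to /v/; /v/ itself does not change.
The output [v] is identical to the trigger /v/ — every feature (place, manner, voicing) has been copied — so this is total assimilation.
The other form behaves the same way: /t/ → [g] before /g/ — in each case the output is a copy of the following consonant.

total assimilation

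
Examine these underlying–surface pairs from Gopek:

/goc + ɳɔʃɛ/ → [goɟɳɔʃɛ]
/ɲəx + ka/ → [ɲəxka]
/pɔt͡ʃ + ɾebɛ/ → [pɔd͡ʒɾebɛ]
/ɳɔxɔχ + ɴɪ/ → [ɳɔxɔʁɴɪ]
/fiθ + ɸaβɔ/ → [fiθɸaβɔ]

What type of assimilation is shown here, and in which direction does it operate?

Underlying /c/ is realised as [ɟ] next to /ɳ/; /ɳ/ itself does not change.
The change voiceless → voiced matches the voicing of the following /ɳ/, identifying this as voicing assimilation.
Place and manner are unchanged, so the assimilation is partial, not total.
Checking the remaining alternations: /t͡ʃ/ → [d͡ʒ] before /ɾ/ (voiceless → voiced, matching voiced); /χ/ → [ʁ] before /ɴ/ (voiceless → voiced, matching voiced) — only voicing changes, and always toward the following segment.
Nothing changes in [ɲəxka], [fiθɸaβɔ]: there the adjacent consonants already agree in voicing (/x/ and /k/ are both voiceless; /θ/ and /ɸ/ are both voiceless), so these forms are consistent with the same rule.
The trigger is the following segment, so the direction is regressive (anticipatory).

regressive voicing assimilation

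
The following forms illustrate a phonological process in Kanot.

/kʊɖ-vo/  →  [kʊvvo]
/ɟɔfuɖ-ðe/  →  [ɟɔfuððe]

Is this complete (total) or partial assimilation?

total assimilation

Comparing underlying and surface forms, /ɖ/ → [v] is the alternation; the neighbouring /v/ is constant.
The output [v] is identical to the trigger /v/ — every feature (place, manner, voicing) has been copied — so this is total assimilation.
The other form behaves the same way: /ɖ/ → [ð] before /ð/ — in each case the output is a copy of the following consonant.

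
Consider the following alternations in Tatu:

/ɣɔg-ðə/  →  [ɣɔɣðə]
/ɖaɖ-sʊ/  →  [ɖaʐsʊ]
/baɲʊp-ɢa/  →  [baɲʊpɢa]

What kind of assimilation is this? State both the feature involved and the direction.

regressive manner assimilation

Underlying /g/ is realised as [ɣ] next to /ð/; /ð/ itself does not change.
The change stop → fricative matches the manner of the following /ð/, identifying this as manner assimilation.
Place and voice are unchanged, so the assimilation is partial, not total.
Checking the remaining alternation: /ɖ/ → [ʐ] before /s/ (stop → fricative, matching a fricative) — only manner changes, and always toward the following segment.
Nothing changes in [baɲʊpɢa]: there the adjacent consonants already agree in manner (/p/ and /ɢ/ are both stops), so this form is consistent with the same rule.
Since the segment that changes precedes the conditioning segment, the assimilation is regressive.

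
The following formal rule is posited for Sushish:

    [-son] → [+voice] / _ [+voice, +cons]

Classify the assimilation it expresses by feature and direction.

regressive voicing assimilation

The structural change is [+voice], and the conditioning segment [+voice, +cons] (a voiced consonant) is itself voiced, so the target comes to share the voicing of its neighbour — voicing assimilation.
Since the environment is written after the underscore, the trigger follows the target; the direction is regressive.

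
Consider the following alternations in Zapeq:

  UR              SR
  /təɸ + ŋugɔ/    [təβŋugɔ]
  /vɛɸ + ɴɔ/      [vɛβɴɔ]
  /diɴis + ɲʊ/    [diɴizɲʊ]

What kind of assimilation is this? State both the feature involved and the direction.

Underlying /ɸ/ is realised as [β] next to /ŋ/; /ŋ/ itself does not change.
/ɸ/ is voiceless while /ŋ/ is voiced; the output [β] is voiced, matching the trigger — so the feature that spreads is voicing.
Place and manner are unchanged, so the assimilation is partial, not total.
Checking the remaining alternations: /ɸ/ → [β] before /ɴ/ (voiceless → voiced, matching voiced); /s/ → [z] before /ɲ/ (voiceless → voiced, matching voiced) — only voicing changes, and always toward the following segment.
The trigger is the following segment, so the direction is regressive (anticipatory).

regressive voicing assimilation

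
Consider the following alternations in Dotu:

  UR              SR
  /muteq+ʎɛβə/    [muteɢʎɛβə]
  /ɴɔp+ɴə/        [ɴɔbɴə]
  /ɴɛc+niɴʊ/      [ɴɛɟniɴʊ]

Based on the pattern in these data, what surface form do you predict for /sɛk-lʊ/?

The data show regressive voicing assimilation: /q/ → [ɢ] before /ʎ/; /p/ → [b] before /ɴ/; /c/ → [ɟ] before /n/. In each pair only voicing changes, matching the following consonant, while place and manner stay constant.
/k/ is a voiceless velar stop. The following trigger /l/ is voiced, so /k/ must become voiced as well.
The voiced velar stop is [g], so /k/ → [g].

[sɛglʊ]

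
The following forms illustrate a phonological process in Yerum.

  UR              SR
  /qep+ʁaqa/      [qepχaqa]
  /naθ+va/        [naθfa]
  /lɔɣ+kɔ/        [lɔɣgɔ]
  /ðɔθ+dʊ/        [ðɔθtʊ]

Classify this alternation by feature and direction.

Underlying /ʁ/ is realised as [χ] next to /p/; /p/ itself does not change.
/ʁ/ is voiced while /p/ is voiceless; the output [χ] is voiceless, matching the trigger — so the feature that spreads is voicing.
Place and manner are unchanged, so the assimilation is partial, not total.
The other alternating forms pattern the same way: /v/ → [f] after /θ/ (voiced → voiceless, matching voiceless); /k/ → [g] after /ɣ/ (voiceless → voiced, matching voiced); /d/ → [t] after /θ/ (voiced → voiceless, matching voiceless) — only voicing changes, and always toward the preceding segment.
The trigger is the preceding segment, so the direction is progressive (perseverative).

progressive voicing assimilation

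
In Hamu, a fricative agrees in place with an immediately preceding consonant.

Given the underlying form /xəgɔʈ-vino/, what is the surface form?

[xəgɔʈʐino]

The rule targets /v/ (voiced labiodental fricative), which sits after the trigger /ʈ/ (retroflex).
The voiced retroflex fricative is [ʐ], so /v/ → [ʐ].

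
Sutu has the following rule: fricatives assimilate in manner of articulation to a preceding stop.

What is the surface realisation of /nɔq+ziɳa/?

[nɔqdiɳa]

The rule targets /z/ (voiced alveolar fricative), which sits after the trigger /q/ (stop).
A voiced alveolar stop is [d], so the surface segment is [d].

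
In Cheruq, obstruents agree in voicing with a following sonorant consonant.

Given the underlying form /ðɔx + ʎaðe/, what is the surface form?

[ðɔɣʎaðe]

The rule targets /x/ (voiceless velar fricative), which sits before the trigger /ʎ/ (voiced).
A voiced velar fricative is [ɣ], so the surface segment is [ɣ].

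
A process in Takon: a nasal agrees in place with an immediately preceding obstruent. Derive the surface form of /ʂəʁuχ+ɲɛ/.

The rule targets /ɲ/ (voiced palatal nasal), which sits after the trigger /χ/ (uvular).
The voiced uvular nasal is [ɴ], so /ɲ/ → [ɴ].

[ʂəʁuχɴɛ]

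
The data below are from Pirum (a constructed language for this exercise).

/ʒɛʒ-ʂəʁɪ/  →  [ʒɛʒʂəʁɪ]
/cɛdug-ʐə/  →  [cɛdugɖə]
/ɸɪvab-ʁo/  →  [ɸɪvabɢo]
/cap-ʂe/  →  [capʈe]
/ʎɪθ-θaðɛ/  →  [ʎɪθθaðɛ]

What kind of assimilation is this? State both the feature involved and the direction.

Comparing underlying and surface forms, /ʐ/ → [ɖ] is the alternation; the neighbouring /g/ is constant.
The change fricative → stop matches the manner of the preceding /g/, identifying this as manner assimilation.
Place and voice are unchanged, so the assimilation is partial, not total.
Checking the remaining alternations: /ʁ/ → [ɢ] after /b/ (fricative → stop, matching a stop); /ʂ/ → [ʈ] after /p/ (fricative → stop, matching a stop) — only manner changes, and always toward the preceding segment.
Nothing changes in [ʒɛʒʂəʁɪ], [ʎɪθθaðɛ]: there the adjacent consonants already agree in manner (/ʂ/ and /ʒ/ are both fricatives; /θ/ and /θ/ are both fricatives), so these forms are consistent with the same rule.
Since the segment that changes follows the conditioning segment, the assimilation is progressive.

progressive manner assimilation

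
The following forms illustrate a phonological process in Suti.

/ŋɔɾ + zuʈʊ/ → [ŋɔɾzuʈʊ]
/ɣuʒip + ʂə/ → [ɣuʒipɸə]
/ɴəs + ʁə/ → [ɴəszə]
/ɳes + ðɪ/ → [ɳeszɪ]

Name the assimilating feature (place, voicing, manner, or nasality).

Underlying /ʂ/ is realised as [ɸ] next to /p/; /p/ itself does not change.
/ʂ/ is retroflex while /p/ is bilabial; the output [ɸ] is bilabial, matching the trigger — so the feature that spreads is place.
Checking the remaining alternations: /ʁ/ → [z] after /s/ (uvular → alveolar, matching alveolar); /ð/ → [z] after /s/ (dental → alveolar, matching alveolar) — only place changes, and always toward the preceding segment.
Nothing changes in [ŋɔɾzuʈʊ]: there the adjacent consonants already agree in place (/z/ and /ɾ/ are both alveolar), so this form is consistent with the same rule.

place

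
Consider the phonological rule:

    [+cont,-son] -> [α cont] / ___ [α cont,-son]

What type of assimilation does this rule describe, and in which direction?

regressive manner assimilation

The rule copies [cont] (continuancy) from the environment onto the target fricatives; since [±cont] encodes the stop/fricative manner contrast, the assimilating dimension is manner.
The conditioning segment sits to the right of the focus bar, meaning the trigger follows the segment that changes — regressive assimilation.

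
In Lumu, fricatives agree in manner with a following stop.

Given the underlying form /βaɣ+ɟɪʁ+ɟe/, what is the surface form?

[βagɟɪɢɟe]

The rule targets /ɣ/ (voiced velar fricative), which sits before the trigger /ɟ/ (stop).
A voiced velar stop is [g], so the surface segment is [g].
At the second juncture, /ʁ/ likewise becomes [ɢ] adjacent to /ɟ/.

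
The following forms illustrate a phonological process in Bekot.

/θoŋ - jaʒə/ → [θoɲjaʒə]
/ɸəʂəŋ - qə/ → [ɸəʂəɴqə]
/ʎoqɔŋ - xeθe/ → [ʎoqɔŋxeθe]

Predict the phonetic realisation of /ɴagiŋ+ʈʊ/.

The data show regressive place assimilation: /ŋ/ → [ɲ] before /j/; /ŋ/ → [ɴ] before /q/. In each pair only place changes, matching the following consonant, while manner and voice stay constant.
No alternation appears in [ʎoqɔŋxeθe]: there the adjacent consonants already agree in place (/ŋ/ and /x/ are both velar), so this form is consistent with the same rule.
/ŋ/ is a voiced velar nasal. The following trigger /ʈ/ is retroflex, so /ŋ/ must become retroflex as well.
Changing only its place to retroflex gives [ɳ] — the voiced retroflex nasal.

[ɴagiɳʈʊ]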